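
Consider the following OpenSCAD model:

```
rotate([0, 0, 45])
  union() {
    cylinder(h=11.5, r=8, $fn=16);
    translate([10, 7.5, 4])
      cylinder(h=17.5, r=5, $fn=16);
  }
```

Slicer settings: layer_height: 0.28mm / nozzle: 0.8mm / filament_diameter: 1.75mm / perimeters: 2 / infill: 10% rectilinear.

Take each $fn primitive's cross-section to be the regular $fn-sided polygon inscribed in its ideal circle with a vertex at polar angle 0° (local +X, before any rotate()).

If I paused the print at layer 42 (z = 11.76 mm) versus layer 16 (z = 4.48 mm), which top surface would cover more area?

Layer 42 (z = 11.76): the cylinder is not intersected at this z (z outside [0, 11.5]); the r=5 cylinder at (10, 7.5) gives a regular 16-gon of circumradius 5 (constant along its height) (area = (16/2)·5.000²·sin(360°/16) = 76.54 mm²); Combining (union): only the r=5 cylinder at (10, 7.5) is present, so the union is just that shape — area = 76.54 mm²; (whole slice rotated 45° about Z — lengths, areas and connectivity unchanged). So its area = 76.54 mm². Layer 16 (z = 4.48): the cylinder: section is a regular 16-gon, circumradius r=8 (area = (16/2)·8.000²·sin(360°/16) = 195.93 mm²); the r=5 cylinder at (10, 7.5) contributes a regular 16-gon of circumradius 5 (area = (16/2)·5.000²·sin(360°/16) = 76.54 mm²); Combining (union): the regions partially overlap — summed areas 272.47 mm² minus the doubly-counted overlap 0.64 mm² gives 271.83 mm² — area = 271.83 mm²; (rotated 45° about Z; rotation is an isometry so areas/perimeters/island counts are preserved). So its area = 271.83 mm². Layer 16 is larger (271.83 vs 76.54 mm²).

layer 16 (z = 4.48 mm)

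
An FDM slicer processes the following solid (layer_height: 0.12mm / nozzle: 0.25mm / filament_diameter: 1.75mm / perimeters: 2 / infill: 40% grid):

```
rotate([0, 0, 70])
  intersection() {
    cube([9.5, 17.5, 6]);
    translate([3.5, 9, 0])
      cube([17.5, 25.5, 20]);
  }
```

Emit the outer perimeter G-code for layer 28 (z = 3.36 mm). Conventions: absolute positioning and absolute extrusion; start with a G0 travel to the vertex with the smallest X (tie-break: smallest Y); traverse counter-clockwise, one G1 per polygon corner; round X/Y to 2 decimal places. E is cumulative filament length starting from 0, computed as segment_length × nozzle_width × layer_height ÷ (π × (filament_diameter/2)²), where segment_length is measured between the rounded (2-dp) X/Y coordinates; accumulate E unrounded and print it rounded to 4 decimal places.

At z = 3.36 mm: the cube is present — its section is the full 9.5×17.5 rectangle; the 17.5×25.5 cube at (3.5, 9) contributes its full rectangle; Taking the intersection: the 17.5×25.5 cube at (3.5, 9) partially overlaps the 9.5×17.5 cube; clipping to the common part keeps 51.00 mm² — 1 connected region; (rotated 70° about Z; rotation is an isometry so areas/perimeters/island counts are preserved). The outline is a single polygon with 4 vertices. Extrusion per mm of travel: 0.25 × 0.12 / (π × 0.875²) = 0.012473. Accumulating E over each segment gives final E = 0.3617.

G0 X-15.25 Y9.27 Z3.36
G1 X-7.26 Y6.37 E0.1060
G1 X-5.21 Y12.01 E0.1809
G1 X-13.20 Y14.91 E0.2869
G1 X-15.25 Y9.27 E0.3617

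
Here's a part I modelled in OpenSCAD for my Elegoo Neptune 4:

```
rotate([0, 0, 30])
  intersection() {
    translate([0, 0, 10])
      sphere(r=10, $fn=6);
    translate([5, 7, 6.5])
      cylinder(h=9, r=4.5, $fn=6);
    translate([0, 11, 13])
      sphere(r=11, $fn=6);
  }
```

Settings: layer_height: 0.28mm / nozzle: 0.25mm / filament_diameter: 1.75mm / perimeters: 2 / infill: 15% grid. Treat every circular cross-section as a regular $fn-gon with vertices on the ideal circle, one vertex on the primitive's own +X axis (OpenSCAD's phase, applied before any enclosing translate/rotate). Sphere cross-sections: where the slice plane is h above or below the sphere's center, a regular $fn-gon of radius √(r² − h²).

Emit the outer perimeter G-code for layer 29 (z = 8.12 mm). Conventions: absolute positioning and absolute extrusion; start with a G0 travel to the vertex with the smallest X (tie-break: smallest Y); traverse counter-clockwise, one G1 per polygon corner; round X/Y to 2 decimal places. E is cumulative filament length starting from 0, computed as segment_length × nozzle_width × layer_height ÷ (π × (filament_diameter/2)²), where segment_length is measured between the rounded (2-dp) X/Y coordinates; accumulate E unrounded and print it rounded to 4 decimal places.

At z = 8.12 mm: the r=10 sphere slices to a regular 6-gon of circumradius 9.822 (√(r²−h²) with h=1.88 from center); the cylinder at (5, 7): section is a regular 6-gon, circumradius r=4.5; the r=11 sphere at (0, 11) slices to a regular 6-gon of circumradius 9.858 (√(r²−h²) with h=4.88 from center); After intersecting: the r=4.5 cylinder at (5, 7) partially overlaps the r=10 sphere; clipping to the common part keeps 26.96 mm²; the r=11 sphere at (0, 11) partially overlaps the running intersection; clipping to the common part keeps 23.99 mm² — 1 connected region; (rotated 30° about Z; rotation is an isometry so areas/perimeters/island counts are preserved). The outline is a single polygon with 6 vertices. Extrusion per mm of travel: 0.25 × 0.28 / (π × 0.875²) = 0.029103. Accumulating E over each segment gives final E = 0.5407.

G0 X-3.07 Y6.31 Z8.12
G1 X0.83 Y4.06 E0.1310
G1 X3.04 Y5.34 E0.2054
G1 X3.04 Y8.07 E0.2848
G1 X0.00 Y9.82 E0.3869
G1 X-3.07 Y8.05 E0.4900
G1 X-3.07 Y6.31 E0.5407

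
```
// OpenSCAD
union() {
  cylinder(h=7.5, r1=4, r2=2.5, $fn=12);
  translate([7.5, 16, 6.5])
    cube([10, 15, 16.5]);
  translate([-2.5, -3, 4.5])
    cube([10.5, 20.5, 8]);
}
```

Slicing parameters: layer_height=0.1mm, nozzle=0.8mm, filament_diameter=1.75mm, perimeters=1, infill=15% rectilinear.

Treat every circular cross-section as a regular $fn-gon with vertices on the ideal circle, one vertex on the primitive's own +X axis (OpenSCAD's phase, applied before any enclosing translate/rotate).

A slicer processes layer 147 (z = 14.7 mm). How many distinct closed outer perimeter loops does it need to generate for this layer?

At z = 14.7 mm: the cone is not intersected at this z (z outside [0, 7.5]); the cube at (7.5, 16) is present — its section is the full 10×15 rectangle; the cube at (-2.5, -3) is absent (z outside [4.5, 12.5]); Merging all regions: only the 10×15 cube at (7.5, 16) is present, so the union is just that shape — 1 connected region. The result has 1 disconnected region.

1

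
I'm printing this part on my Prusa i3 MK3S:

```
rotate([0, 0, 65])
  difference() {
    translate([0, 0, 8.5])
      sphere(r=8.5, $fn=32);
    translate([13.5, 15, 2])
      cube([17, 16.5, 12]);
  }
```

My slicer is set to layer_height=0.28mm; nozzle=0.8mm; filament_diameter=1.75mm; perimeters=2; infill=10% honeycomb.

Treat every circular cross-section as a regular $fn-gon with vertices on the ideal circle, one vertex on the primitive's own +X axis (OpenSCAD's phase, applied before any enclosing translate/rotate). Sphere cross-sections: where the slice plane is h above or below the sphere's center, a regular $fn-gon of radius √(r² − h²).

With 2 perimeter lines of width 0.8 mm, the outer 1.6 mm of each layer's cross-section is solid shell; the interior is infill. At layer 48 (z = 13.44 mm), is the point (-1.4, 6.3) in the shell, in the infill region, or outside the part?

At z = 13.44 mm: the sphere: section is a regular 32-gon, circumradius = √(r²−h²) = √(8.5²−4.94²) = 6.917; the 17×16.5 cube at (13.5, 15) contributes its full rectangle; After the difference (first − rest): starting from the r=8.5 sphere, the 17×16.5 cube at (13.5, 15) misses the remaining region (no effect) — 1 connected region; (whole slice rotated 65° about Z — lengths, areas and connectivity unchanged). Overall, the cross-section is a single solid region. Undo the 65° rotation: the query point maps to (5.118, 3.931) in the un-rotated model frame. The nearest boundary edge runs (4.89, 4.89)→(5.75, 3.84); distance from the point to it = 0.43 mm. The point is inside the cross-section, 0.43 mm from the nearest boundary — within the 1.6 mm shell band (2 × 0.8).

shell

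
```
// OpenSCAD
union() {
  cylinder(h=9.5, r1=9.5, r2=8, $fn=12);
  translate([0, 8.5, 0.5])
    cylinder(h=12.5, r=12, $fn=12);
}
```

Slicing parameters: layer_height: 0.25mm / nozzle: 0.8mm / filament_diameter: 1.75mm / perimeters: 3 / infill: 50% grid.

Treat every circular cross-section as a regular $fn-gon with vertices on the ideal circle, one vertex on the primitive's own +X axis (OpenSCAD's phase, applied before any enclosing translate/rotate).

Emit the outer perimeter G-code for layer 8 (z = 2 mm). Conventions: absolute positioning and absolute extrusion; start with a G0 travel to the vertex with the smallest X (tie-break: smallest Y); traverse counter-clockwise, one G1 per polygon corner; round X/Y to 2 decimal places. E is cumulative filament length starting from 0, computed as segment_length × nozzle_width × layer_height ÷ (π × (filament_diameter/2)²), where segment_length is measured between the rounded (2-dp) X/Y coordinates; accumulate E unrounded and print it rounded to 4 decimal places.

At z = 2 mm: the cone contributes a regular 12-gon of circumradius 9.184 (interpolated between r1=9.5 and r2=8 at t=0.211); the r=12 cylinder at (0, 8.5) gives a regular 12-gon of circumradius 12 (constant along its height); Merging all regions: the regions partially overlap (shared area 161.14 mm²), so overlapping operands fuse into one piece — 1 connected region. The outline is a single polygon with 18 vertices. Extrusion per mm of travel: 0.8 × 0.25 / (π × 0.875²) = 0.083150. Accumulating E over each segment gives final E = 7.0260.

G0 X-12.00 Y8.50 Z2.00
G1 X-10.39 Y2.50 E0.5166
G1 X-8.91 Y1.02 E0.6906
G1 X-9.18 Y0.00 E0.7783
G1 X-7.95 Y-4.59 E1.1734
G1 X-4.59 Y-7.95 E1.5686
G1 X0.00 Y-9.18 E1.9637
G1 X4.59 Y-7.95 E2.3588
G1 X7.95 Y-4.59 E2.7539
G1 X9.18 Y0.00 E3.1490
G1 X8.91 Y1.02 E3.2368
G1 X10.39 Y2.50 E3.4108
G1 X12.00 Y8.50 E3.9274
G1 X10.39 Y14.50 E4.4439
G1 X6.00 Y18.89 E4.9602
G1 X0.00 Y20.50 E5.4767
G1 X-6.00 Y18.89 E5.9933
G1 X-10.39 Y14.50 E6.5095
G1 X-12.00 Y8.50 E7.0260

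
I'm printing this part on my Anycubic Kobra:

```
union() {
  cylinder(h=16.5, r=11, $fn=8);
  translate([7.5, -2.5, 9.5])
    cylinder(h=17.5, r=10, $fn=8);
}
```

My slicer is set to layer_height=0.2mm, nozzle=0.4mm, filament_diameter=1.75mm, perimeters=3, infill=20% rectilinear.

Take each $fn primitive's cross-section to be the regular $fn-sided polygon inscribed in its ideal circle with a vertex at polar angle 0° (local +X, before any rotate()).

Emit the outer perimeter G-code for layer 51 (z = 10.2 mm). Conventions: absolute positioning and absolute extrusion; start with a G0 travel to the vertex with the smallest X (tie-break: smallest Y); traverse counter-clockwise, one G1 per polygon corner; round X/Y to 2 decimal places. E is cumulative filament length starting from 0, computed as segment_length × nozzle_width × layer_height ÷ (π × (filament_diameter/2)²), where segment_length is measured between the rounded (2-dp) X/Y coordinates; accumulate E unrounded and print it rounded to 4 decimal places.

At z = 10.2 mm: the r=11 cylinder gives a regular 8-gon of circumradius 11 (constant along its height); the r=10 cylinder at (7.5, -2.5) gives a regular 8-gon of circumradius 10 (constant along its height); Taking the union: the regions partially overlap (shared area 157.88 mm²), so overlapping operands fuse into one piece — 1 connected region. The outline is a single polygon with 12 vertices. Extrusion per mm of travel: 0.4 × 0.2 / (π × 0.875²) = 0.033260. Accumulating E over each segment gives final E = 2.6885.

G0 X-11.00 Y0.00 Z10.20
G1 X-7.78 Y-7.78 E0.2801
G1 X0.00 Y-11.00 E0.5601
G1 X1.94 Y-10.20 E0.6299
G1 X7.50 Y-12.50 E0.8300
G1 X14.57 Y-9.57 E1.0846
G1 X17.50 Y-2.50 E1.3391
G1 X14.57 Y4.57 E1.5937
G1 X7.97 Y7.30 E1.8312
G1 X7.78 Y7.78 E1.8484
G1 X0.00 Y11.00 E2.1284
G1 X-7.78 Y7.78 E2.4085
G1 X-11.00 Y0.00 E2.6885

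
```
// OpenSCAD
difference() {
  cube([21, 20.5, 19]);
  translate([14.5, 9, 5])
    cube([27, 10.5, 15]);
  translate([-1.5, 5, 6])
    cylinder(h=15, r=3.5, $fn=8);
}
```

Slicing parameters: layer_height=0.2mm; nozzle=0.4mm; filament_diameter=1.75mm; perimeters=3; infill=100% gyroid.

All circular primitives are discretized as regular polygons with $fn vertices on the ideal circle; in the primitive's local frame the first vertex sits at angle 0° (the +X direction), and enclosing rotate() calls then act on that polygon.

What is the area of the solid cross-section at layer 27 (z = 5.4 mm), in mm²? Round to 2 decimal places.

362.25 mm²

At z = 5.4 mm: the 21×20.5 cube contributes its full rectangle (area 430.50 mm²); the cube at (14.5, 9) is present — its section is the full 27×10.5 rectangle (area 283.50 mm²); the cylinder at (-1.5, 5) does not reach this height (z outside [6, 21]); Subtracting the remaining from the first: starting from the 21×20.5 cube (430.50 mm²), the 27×10.5 cube at (14.5, 9) partially overlaps it — only the 68.25 mm² overlap (of its 283.50 mm²) is removed, clipping the outline — area = 362.25 mm². Overall, the cross-section is a single solid region. Net area = 362.25 mm².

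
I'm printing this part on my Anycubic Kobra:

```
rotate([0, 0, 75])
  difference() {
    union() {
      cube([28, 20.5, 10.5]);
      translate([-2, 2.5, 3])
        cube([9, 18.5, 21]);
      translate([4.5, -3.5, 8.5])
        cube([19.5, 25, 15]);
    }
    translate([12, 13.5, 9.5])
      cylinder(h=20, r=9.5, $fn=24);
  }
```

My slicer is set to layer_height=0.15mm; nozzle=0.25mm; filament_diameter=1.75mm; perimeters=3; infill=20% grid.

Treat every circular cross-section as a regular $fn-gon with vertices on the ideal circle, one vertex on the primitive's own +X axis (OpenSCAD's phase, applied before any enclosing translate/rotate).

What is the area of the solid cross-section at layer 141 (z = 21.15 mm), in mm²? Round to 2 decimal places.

At z = 21.15 mm: the cube is not intersected at this z (z outside [0, 10.5]); the 9×18.5 cube at (-2, 2.5) contributes its full rectangle (area 166.50 mm²); the 19.5×25 cube at (4.5, -3.5) contributes its full rectangle (area 487.50 mm²); Merging all regions: the regions partially overlap — summed areas 654.00 mm² minus the doubly-counted overlap 46.25 mm² gives 607.75 mm² — area = 607.75 mm²; the r=9.5 cylinder at (12, 13.5) gives a regular 24-gon of circumradius 9.5 (constant along its height) (area = (24/2)·9.500²·sin(360°/24) = 280.30 mm²); After the difference (first − rest): starting from that combined region (607.75 mm²), the r=9.5 cylinder at (12, 13.5) partially overlaps it — only the 270.44 mm² overlap (of its 280.30 mm²) is removed, clipping the outline — area = 337.31 mm²; (rotated 75° about Z; rotation is an isometry so areas/perimeters/island counts are preserved). Overall, the cross-section is a single solid region. Net area = 337.31 mm².

337.31 mm²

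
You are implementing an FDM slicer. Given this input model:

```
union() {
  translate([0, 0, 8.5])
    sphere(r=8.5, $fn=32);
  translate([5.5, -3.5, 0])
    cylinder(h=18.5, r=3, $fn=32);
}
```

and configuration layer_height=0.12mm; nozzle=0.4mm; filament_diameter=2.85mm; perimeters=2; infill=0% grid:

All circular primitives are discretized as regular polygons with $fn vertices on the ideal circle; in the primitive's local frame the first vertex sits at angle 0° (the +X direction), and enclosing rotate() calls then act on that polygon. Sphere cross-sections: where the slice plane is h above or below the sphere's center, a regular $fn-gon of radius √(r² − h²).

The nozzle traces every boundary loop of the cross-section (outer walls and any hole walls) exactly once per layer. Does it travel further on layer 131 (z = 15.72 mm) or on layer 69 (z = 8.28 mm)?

Layer 131 (z = 15.72): the sphere: section is a regular 32-gon, circumradius = √(r²−h²) = √(8.5²−7.22²) = 4.486 (perimeter = 2·32·4.486·sin(180°/32) = 28.14 mm); the cylinder at (5.5, -3.5): section is a regular 32-gon, circumradius r=3 (perimeter = 2·32·3.000·sin(180°/32) = 18.82 mm); Merging all regions: the regions partially overlap (shared area 2.26 mm²), so the edge portions inside another operand are dropped and the merged outline is re-measured after clipping — boundary = 39.51 mm. So its perimeter = 39.51 mm. Layer 69 (z = 8.28): the sphere: section is a regular 32-gon, circumradius = √(r²−h²) = √(8.5²−0.22²) = 8.497 (perimeter = 2·32·8.497·sin(180°/32) = 53.30 mm); the r=3 cylinder at (5.5, -3.5) gives a regular 32-gon of circumradius 3 (constant along its height) (perimeter = 2·32·3.000·sin(180°/32) = 18.82 mm); Merging all regions: the regions partially overlap (shared area 24.26 mm²), so the edge portions inside another operand are dropped and the merged outline is re-measured after clipping — boundary = 54.25 mm. So its perimeter = 54.25 mm. Layer 69 is larger (54.25 vs 39.51 mm).

layer 69 (z = 8.28 mm)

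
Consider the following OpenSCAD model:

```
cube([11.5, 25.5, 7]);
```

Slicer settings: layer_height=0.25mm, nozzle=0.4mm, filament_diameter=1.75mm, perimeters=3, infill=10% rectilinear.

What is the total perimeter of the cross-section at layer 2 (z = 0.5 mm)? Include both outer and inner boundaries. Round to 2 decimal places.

At z = 0.5 mm: the cube is present — its section is the full 11.5×25.5 rectangle (perimeter 74.00 mm). Overall, the cross-section is a single solid region. Total boundary length (outer) = 74.00 mm.

74.00 mm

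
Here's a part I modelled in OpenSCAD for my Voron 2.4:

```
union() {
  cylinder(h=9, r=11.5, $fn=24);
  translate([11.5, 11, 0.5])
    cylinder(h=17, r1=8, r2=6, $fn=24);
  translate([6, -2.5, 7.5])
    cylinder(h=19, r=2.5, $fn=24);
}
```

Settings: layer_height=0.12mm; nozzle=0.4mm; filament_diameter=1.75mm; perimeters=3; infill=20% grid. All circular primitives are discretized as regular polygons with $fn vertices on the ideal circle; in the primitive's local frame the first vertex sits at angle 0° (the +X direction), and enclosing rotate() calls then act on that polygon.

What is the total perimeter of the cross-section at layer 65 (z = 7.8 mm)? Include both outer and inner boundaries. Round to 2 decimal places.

97.54 mm

At z = 7.8 mm: the cylinder: section is a regular 24-gon, circumradius r=11.5 (perimeter = 2·24·11.500·sin(180°/24) = 72.05 mm); the cone at (11.5, 11) contributes a regular 24-gon of circumradius 7.141 (interpolated between r1=8 and r2=6 at t=0.429) (perimeter = 2·24·7.141·sin(180°/24) = 44.74 mm); the cylinder at (6, -2.5): section is a regular 24-gon, circumradius r=2.5 (perimeter = 2·24·2.500·sin(180°/24) = 15.66 mm); Combining (union): the regions partially overlap (shared area 35.68 mm²), so the edge portions inside another operand are dropped and the merged outline is re-measured after clipping — boundary = 97.54 mm. Overall, the cross-section is a single solid region. Total boundary length (outer) = 97.54 mm.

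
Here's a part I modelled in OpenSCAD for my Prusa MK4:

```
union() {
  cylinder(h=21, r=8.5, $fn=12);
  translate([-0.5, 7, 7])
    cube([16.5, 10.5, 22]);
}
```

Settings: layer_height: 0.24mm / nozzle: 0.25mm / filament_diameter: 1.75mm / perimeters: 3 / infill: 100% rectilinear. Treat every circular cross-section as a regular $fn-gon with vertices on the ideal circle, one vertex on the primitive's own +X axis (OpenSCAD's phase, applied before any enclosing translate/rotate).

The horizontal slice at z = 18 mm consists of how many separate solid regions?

1

At z = 18 mm: the r=8.5 cylinder contributes a regular 12-gon of circumradius 8.5; the cube at (-0.5, 7) is present — its section is the full 16.5×10.5 rectangle; Taking the union: the regions partially overlap (shared area 4.74 mm²), so overlapping operands fuse into one piece — 1 connected region. The result has 1 disconnected region.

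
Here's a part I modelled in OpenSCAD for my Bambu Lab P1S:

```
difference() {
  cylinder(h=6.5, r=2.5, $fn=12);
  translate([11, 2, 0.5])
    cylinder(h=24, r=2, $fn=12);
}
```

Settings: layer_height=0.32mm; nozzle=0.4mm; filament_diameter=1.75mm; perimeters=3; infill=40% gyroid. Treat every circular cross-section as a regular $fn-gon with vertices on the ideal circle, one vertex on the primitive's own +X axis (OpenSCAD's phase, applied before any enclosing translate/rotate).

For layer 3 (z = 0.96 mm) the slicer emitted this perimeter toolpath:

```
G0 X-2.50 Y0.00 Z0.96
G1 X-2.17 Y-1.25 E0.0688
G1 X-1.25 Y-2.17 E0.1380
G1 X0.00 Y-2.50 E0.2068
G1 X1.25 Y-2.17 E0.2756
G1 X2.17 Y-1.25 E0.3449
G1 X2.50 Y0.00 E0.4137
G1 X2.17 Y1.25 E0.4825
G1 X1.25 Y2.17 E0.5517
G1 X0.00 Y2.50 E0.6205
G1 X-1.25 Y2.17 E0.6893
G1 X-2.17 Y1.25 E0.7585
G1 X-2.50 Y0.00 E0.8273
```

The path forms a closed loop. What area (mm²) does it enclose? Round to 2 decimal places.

Apply the shoelace formula to the sequence of (X, Y) vertices; enclosed area = 18.79 mm².

18.79 mm²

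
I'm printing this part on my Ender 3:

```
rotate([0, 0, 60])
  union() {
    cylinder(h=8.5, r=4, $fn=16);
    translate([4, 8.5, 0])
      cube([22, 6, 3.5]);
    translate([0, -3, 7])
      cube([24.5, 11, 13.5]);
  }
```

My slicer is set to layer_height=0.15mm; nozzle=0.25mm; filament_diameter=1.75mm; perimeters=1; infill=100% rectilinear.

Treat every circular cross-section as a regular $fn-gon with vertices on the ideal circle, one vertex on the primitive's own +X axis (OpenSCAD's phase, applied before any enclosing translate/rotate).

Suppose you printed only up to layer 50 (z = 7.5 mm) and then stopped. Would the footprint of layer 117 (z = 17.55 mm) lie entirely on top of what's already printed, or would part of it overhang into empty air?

entirely on top

Compare the two slices. At z = 7.5: the cylinder: section is a regular 16-gon, circumradius r=4 (area = (16/2)·4.000²·sin(360°/16) = 48.98 mm²); the cube at (4, 8.5) does not reach this height (z outside [0, 3.5]); the 24.5×11 cube at (0, -3) contributes its full rectangle (area 269.50 mm²); Merging all regions: the regions partially overlap — summed areas 318.48 mm² minus the doubly-counted overlap 22.83 mm² gives 295.65 mm² — area = 295.65 mm²; (rotated 60° about Z; rotation is an isometry so areas/perimeters/island counts are preserved). At z = 17.55: the cylinder is not intersected at this z (z outside [0, 8.5]); the cube at (4, 8.5) does not reach this height (z outside [0, 3.5]); the cube at (0, -3) is present — its section is the full 24.5×11 rectangle (area 269.50 mm²); Taking the union: only the 24.5×11 cube at (0, -3) is present, so the union is just that shape — area = 269.50 mm²; (whole slice rotated 60° about Z — lengths, areas and connectivity unchanged). Checking containment: the cross-section at z = 17.55 is a subset of the cross-section at z = 7.5.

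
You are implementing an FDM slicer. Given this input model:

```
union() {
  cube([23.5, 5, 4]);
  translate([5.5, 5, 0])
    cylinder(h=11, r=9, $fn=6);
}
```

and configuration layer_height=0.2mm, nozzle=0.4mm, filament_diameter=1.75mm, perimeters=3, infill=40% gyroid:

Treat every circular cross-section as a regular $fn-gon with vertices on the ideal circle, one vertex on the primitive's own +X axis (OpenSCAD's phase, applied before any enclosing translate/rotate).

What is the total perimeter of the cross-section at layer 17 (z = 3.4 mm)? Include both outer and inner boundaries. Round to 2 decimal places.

74.11 mm

At z = 3.4 mm: the 23.5×5 cube contributes its full rectangle (perimeter 57.00 mm); the r=9 cylinder at (5.5, 5) contributes a regular 6-gon of circumradius 9 (perimeter = 2·6·9.000·sin(180°/6) = 54.00 mm); Combining (union): the regions partially overlap (shared area 65.28 mm²), so the edge portions inside another operand are dropped and the merged outline is re-measured after clipping — boundary = 74.11 mm. Overall, the cross-section is a single solid region. Total boundary length (outer) = 74.11 mm.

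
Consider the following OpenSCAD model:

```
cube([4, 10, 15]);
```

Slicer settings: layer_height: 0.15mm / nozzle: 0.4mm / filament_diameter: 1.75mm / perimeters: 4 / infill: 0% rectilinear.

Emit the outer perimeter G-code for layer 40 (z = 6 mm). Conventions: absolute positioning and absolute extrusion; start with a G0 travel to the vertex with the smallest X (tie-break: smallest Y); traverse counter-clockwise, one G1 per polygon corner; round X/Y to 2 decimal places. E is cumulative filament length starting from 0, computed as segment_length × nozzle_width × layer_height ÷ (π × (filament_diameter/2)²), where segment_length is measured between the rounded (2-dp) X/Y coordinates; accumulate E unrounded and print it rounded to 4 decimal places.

At z = 6 mm: the cube is present — its section is the full 4×10 rectangle. The outline is a single polygon with 4 vertices. Extrusion per mm of travel: 0.4 × 0.15 / (π × 0.875²) = 0.024945. Accumulating E over each segment gives final E = 0.6985.

G0 X0.00 Y0.00 Z6.00
G1 X4.00 Y0.00 E0.0998
G1 X4.00 Y10.00 E0.3492
G1 X0.00 Y10.00 E0.4490
G1 X0.00 Y0.00 E0.6985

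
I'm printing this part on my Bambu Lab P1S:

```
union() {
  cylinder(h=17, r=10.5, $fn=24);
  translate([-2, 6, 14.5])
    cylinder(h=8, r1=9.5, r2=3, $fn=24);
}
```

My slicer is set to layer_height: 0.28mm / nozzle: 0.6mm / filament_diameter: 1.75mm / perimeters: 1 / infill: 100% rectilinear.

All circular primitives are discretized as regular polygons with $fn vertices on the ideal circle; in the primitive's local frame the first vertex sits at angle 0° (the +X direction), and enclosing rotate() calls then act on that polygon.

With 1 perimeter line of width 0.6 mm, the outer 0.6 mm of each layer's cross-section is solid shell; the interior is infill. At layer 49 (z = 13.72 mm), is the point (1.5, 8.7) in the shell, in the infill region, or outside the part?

At z = 13.72 mm: the r=10.5 cylinder gives a regular 24-gon of circumradius 10.5 (constant along its height); the cone at (-2, 6) is not intersected at this z (z outside [14.5, 22.5]); Taking the union: only the r=10.5 cylinder is present, so the union is just that shape — 1 connected region. Overall, the cross-section is a single solid region. The nearest boundary edge runs (2.72, 10.14)→(0.00, 10.50); distance from the point to it = 1.59 mm. The point is inside the cross-section and 1.59 mm from the nearest boundary — more than the 0.6 mm shell width (1 × 0.6), so it's in the infill interior.

infill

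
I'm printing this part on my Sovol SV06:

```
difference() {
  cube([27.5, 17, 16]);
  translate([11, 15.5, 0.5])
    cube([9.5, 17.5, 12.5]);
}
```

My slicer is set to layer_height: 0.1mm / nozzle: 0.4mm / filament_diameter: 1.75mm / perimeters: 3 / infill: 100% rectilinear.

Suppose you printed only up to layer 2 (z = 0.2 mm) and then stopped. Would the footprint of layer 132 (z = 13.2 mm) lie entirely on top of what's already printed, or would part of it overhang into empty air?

entirely on top

Compare the two slices. At z = 0.2: the 27.5×17 cube contributes its full rectangle (area 467.50 mm²); the cube at (11, 15.5) is absent (z outside [0.5, 13]); Subtracting the remaining from the first: none of the subtracted shapes is present at this height, so the 27.5×17 cube is unchanged — area = 467.50 mm². At z = 13.2: the cube is present — its section is the full 27.5×17 rectangle (area 467.50 mm²); the cube at (11, 15.5) is absent (z outside [0.5, 13]); After the difference (first − rest): none of the subtracted shapes is present at this height, so the 27.5×17 cube is unchanged — area = 467.50 mm². Checking containment: the cross-section at z = 13.2 is a subset of the cross-section at z = 0.2.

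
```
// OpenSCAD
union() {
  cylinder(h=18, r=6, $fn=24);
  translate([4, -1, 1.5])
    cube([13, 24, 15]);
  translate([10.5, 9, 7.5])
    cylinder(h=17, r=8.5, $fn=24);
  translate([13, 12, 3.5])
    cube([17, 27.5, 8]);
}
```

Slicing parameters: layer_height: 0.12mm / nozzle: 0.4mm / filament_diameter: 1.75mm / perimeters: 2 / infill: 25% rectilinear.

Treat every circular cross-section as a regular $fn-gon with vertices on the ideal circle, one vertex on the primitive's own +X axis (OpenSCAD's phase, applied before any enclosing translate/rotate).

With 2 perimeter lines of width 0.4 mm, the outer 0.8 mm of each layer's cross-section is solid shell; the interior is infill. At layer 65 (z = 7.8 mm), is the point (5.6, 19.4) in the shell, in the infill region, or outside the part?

At z = 7.8 mm: the r=6 cylinder contributes a regular 24-gon of circumradius 6; the 13×24 cube at (4, -1) contributes its full rectangle; the r=8.5 cylinder at (10.5, 9) contributes a regular 24-gon of circumradius 8.5; the cube at (13, 12) (footprint 17×27.5) is included at this height; Taking the union: the regions partially overlap (shared area 249.97 mm²), so overlapping operands fuse into one piece — 1 connected region. Overall, the cross-section is a single solid region. The nearest boundary edge runs (4.00, 14.37)→(4.00, 23.00); distance from the point to it = 1.60 mm. The point is inside the cross-section and 1.60 mm from the nearest boundary — more than the 0.8 mm shell width (2 × 0.4), so it's in the infill interior.

infill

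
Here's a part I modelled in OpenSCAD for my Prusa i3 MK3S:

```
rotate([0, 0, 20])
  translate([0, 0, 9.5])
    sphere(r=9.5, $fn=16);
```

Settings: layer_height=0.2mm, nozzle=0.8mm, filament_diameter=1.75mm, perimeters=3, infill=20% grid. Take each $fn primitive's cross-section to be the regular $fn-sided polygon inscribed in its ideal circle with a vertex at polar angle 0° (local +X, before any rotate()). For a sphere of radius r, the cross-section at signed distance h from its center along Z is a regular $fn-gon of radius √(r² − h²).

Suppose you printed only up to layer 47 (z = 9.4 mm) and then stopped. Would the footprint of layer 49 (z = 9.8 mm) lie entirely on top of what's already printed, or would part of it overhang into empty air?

entirely on top

Compare the two slices. At z = 9.4: the r=9.5 sphere slices to a regular 16-gon of circumradius 9.499 (√(r²−h²) with h=0.1 from center) (area = (16/2)·9.499²·sin(360°/16) = 276.27 mm²); (whole slice rotated 20° about Z — lengths, areas and connectivity unchanged). At z = 9.8: the sphere: section is a regular 16-gon, circumradius = √(r²−h²) = √(9.5²−0.3²) = 9.495 (area = (16/2)·9.495²·sin(360°/16) = 276.02 mm²); (whole slice rotated 20° about Z — lengths, areas and connectivity unchanged). Checking containment: the cross-section at z = 9.8 is a subset of the cross-section at z = 9.4.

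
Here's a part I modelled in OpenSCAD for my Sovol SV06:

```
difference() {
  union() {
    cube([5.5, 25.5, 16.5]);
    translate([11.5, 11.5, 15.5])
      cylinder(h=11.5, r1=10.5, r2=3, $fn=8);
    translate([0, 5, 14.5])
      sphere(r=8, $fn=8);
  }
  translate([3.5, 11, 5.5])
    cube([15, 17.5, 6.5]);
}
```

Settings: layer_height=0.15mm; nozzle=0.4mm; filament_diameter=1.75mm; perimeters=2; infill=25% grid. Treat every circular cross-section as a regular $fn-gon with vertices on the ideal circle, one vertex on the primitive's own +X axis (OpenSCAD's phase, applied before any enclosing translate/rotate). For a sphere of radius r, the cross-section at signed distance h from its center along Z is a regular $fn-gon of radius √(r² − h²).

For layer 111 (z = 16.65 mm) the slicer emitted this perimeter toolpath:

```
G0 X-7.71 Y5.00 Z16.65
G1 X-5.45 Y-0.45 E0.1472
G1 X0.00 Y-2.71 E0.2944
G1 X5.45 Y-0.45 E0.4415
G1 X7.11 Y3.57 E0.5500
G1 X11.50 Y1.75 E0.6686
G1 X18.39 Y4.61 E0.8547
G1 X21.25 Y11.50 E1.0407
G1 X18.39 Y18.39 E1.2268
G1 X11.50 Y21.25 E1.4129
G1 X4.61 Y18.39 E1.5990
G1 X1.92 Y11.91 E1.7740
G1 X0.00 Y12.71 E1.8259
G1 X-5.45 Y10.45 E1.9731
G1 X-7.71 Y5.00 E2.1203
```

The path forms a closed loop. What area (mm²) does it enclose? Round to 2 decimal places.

Apply the shoelace formula to the sequence of (X, Y) vertices; enclosed area = 413.69 mm².

413.69 mm²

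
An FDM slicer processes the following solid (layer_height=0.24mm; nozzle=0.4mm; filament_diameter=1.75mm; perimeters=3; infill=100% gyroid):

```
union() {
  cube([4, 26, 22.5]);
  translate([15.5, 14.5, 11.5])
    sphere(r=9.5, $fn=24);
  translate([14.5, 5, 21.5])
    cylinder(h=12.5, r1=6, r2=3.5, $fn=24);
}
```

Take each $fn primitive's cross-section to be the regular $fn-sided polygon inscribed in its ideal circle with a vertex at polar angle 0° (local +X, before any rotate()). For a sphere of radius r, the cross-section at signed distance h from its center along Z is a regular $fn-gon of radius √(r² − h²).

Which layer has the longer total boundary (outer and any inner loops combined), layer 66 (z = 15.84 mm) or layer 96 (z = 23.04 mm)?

layer 66 (z = 15.84 mm)

Layer 66 (z = 15.84): the 4×26 cube contributes its full rectangle (perimeter 60.00 mm); the sphere at (15.5, 14.5): section is a regular 24-gon, circumradius = √(r²−h²) = √(9.5²−4.34²) = 8.451 (perimeter = 2·24·8.451·sin(180°/24) = 52.95 mm); the cone at (14.5, 5) does not reach this height (z outside [21.5, 34]); Merging all regions: the 2 present regions are separate (no shared area or edge), so areas and boundary lengths simply add and each stays a separate island — boundary = 112.95 mm. So its perimeter = 112.95 mm. Layer 96 (z = 23.04): the cube does not reach this height (z outside [0, 22.5]); the sphere at (15.5, 14.5) does not reach this height (|z−center|=11.540 > r=9.5); the cone at (14.5, 5): at t=0.123 of its height the radius interpolates to r₁+(r₂−r₁)t = 5.692, giving a regular 24-gon of that circumradius (perimeter = 2·24·5.692·sin(180°/24) = 35.66 mm); Combining (union): only the cone at (14.5, 5) is present, so the union is just that shape — boundary = 35.66 mm. So its perimeter = 35.66 mm. Layer 66 is larger (112.95 vs 35.66 mm).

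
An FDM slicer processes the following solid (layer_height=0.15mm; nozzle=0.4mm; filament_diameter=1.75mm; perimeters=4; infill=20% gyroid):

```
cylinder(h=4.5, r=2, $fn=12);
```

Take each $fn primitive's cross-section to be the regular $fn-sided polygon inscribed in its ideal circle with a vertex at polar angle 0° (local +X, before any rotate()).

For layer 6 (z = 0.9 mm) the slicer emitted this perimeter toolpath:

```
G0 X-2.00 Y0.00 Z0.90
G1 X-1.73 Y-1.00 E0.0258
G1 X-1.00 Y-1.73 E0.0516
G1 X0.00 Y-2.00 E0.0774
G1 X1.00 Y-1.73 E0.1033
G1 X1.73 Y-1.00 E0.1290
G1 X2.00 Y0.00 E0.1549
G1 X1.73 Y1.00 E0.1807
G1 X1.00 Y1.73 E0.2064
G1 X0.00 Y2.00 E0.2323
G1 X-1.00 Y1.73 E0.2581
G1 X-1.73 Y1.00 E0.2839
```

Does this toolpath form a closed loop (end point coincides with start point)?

no

Start point (G0): (-2.00, 0.00). End point (last G1): the path does not return to the start — open.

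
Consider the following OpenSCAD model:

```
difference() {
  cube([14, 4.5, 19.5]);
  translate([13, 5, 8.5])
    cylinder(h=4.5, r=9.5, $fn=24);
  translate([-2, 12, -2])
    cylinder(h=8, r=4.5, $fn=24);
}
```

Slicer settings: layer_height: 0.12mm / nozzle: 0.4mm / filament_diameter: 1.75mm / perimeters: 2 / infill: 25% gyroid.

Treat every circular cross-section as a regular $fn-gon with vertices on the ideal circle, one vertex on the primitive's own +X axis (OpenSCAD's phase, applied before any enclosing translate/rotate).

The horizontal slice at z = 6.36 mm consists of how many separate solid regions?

At z = 6.36 mm: the cube (footprint 14×4.5) is included at this height; the cylinder at (13, 5) is not intersected at this z (z outside [8.5, 13]); the cylinder at (-2, 12) is not intersected at this z (z outside [-2, 6]); After the difference (first − rest): none of the subtracted shapes is present at this height, so the 14×4.5 cube is unchanged — 1 connected region. The result has 1 disconnected region.

1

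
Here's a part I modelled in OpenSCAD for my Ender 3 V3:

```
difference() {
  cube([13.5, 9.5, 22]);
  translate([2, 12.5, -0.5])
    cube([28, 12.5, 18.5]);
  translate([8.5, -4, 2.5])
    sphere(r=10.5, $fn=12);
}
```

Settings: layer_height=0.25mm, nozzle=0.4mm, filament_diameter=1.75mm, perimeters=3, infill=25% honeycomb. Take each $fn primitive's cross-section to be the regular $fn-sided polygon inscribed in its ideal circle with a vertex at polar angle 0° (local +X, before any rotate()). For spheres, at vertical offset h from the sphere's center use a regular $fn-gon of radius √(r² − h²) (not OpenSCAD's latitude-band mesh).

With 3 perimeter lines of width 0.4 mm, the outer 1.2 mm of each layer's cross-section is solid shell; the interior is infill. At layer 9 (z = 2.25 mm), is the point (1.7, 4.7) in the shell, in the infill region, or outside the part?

shell

At z = 2.25 mm: the cube (footprint 13.5×9.5) is included at this height; the cube at (2, 12.5) is present — its section is the full 28×12.5 rectangle; the sphere at (8.5, -4): section is a regular 12-gon, circumradius = √(r²−h²) = √(10.5²−0.25²) = 10.497; After the difference (first − rest): starting from the 13.5×9.5 cube, the 28×12.5 cube at (2, 12.5) misses the remaining region (no effect); the r=10.5 sphere at (8.5, -4) partially overlaps it — only the 70.81 mm² overlap (of its 330.56 mm²) is removed, clipping the outline — 1 connected region. Overall, the cross-section is a single solid region. The nearest boundary edge runs (3.25, 5.09)→(0.00, 1.84); distance from the point to it = 0.82 mm. The point is inside the cross-section, 0.82 mm from the nearest boundary — within the 1.2 mm shell band (3 × 0.4).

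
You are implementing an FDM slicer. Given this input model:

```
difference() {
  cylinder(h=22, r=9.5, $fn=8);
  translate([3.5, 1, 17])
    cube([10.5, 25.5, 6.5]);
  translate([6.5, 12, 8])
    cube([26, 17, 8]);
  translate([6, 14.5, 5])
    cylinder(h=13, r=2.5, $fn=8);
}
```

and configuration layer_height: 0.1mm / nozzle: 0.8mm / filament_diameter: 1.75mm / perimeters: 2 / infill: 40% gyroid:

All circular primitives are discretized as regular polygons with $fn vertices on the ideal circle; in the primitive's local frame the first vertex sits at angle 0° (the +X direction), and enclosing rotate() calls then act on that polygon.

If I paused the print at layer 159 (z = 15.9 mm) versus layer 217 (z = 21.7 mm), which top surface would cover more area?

Layer 159 (z = 15.9): the r=9.5 cylinder contributes a regular 8-gon of circumradius 9.5 (area = (8/2)·9.500²·sin(360°/8) = 255.27 mm²); the cube at (3.5, 1) does not reach this height (z outside [17, 23.5]); the 26×17 cube at (6.5, 12) contributes its full rectangle (area 442.00 mm²); the r=2.5 cylinder at (6, 14.5) contributes a regular 8-gon of circumradius 2.5 (area = (8/2)·2.500²·sin(360°/8) = 17.68 mm²); Subtracting the remaining from the first: starting from the r=9.5 cylinder (255.27 mm²), the 26×17 cube at (6.5, 12) misses the remaining region (no effect); the r=2.5 cylinder at (6, 14.5) misses the remaining region (no effect) — area = 255.27 mm². So its area = 255.27 mm². Layer 217 (z = 21.7): the cylinder: section is a regular 8-gon, circumradius r=9.5 (area = (8/2)·9.500²·sin(360°/8) = 255.27 mm²); the cube at (3.5, 1) (footprint 10.5×25.5) is included at this height (area 267.75 mm²); the cube at (6.5, 12) is not intersected at this z (z outside [8, 16]); the cylinder at (6, 14.5) is not intersected at this z (z outside [5, 18]); Subtracting the remaining from the first: starting from the r=9.5 cylinder (255.27 mm²), the 10.5×25.5 cube at (3.5, 1) partially overlaps it — only the 27.31 mm² overlap (of its 267.75 mm²) is removed, clipping the outline — area = 227.95 mm². So its area = 227.95 mm². Layer 159 is larger (255.27 vs 227.95 mm²).

layer 159 (z = 15.9 mm)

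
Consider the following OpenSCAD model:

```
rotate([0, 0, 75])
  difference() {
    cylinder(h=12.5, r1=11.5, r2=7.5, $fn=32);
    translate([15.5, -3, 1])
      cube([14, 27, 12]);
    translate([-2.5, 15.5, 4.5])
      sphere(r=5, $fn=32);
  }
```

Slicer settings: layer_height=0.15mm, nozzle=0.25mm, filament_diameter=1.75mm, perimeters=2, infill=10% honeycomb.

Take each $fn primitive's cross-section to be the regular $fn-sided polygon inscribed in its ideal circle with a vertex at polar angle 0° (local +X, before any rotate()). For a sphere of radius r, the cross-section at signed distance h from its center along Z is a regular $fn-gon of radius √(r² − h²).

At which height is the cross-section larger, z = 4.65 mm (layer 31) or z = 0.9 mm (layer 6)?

Layer 31 (z = 4.65): the cone contributes a regular 32-gon of circumradius 10.012 (interpolated between r1=11.5 and r2=7.5 at t=0.372) (area = (32/2)·10.012²·sin(360°/32) = 312.89 mm²); the 14×27 cube at (15.5, -3) contributes its full rectangle (area 378.00 mm²); the r=5 sphere at (-2.5, 15.5) slices to a regular 32-gon of circumradius 4.998 (√(r²−h²) with h=0.15 from center) (area = (32/2)·4.998²·sin(360°/32) = 77.97 mm²); After the difference (first − rest): starting from the cone (312.89 mm²), the 14×27 cube at (15.5, -3) misses the remaining region (no effect); the r=5 sphere at (-2.5, 15.5) misses the remaining region (no effect) — area = 312.89 mm²; (rotated 75° about Z; rotation is an isometry so areas/perimeters/island counts are preserved). So its area = 312.89 mm². Layer 6 (z = 0.9): the cone contributes a regular 32-gon of circumradius 11.212 (interpolated between r1=11.5 and r2=7.5 at t=0.072) (area = (32/2)·11.212²·sin(360°/32) = 392.39 mm²); the cube at (15.5, -3) is not intersected at this z (z outside [1, 13]); the sphere at (-2.5, 15.5): section is a regular 32-gon, circumradius = √(r²−h²) = √(5²−3.6²) = 3.470 (area = (32/2)·3.470²·sin(360°/32) = 37.58 mm²); Taking the first minus the rest: starting from the cone (392.39 mm²), the r=5 sphere at (-2.5, 15.5) misses the remaining region (no effect) — area = 392.39 mm²; (rotated 75° about Z; rotation is an isometry so areas/perimeters/island counts are preserved). So its area = 392.39 mm². Layer 6 is larger (392.39 vs 312.89 mm²).

layer 6 (z = 0.9 mm)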